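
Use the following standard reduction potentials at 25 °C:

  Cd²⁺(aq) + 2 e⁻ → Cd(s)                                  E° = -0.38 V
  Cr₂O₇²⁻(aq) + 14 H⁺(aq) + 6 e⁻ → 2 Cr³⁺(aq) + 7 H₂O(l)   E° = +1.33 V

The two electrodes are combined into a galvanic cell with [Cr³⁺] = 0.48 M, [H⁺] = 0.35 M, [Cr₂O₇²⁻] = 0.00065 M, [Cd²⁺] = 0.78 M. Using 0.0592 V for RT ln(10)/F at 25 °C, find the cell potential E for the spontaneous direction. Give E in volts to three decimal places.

+1.625 V

Cr₂O₇²⁻/Cr³⁺ is the cathode (higher E°), Cd²⁺/Cd the anode: E°cell = +1.33 − (-0.38) = +1.71 V, n = 6.
Overall: Cr₂O₇²⁻(aq) + 14 H⁺(aq) + 3 Cd(s) → 2 Cr³⁺(aq) + 7 H₂O(l) + 3 Cd²⁺(aq)
Q = [Cr³⁺]^2·[Cd²⁺]^3 / ([Cr₂O₇²⁻]·[H⁺]^14); log Q = 8.609.
E = E° − (0.0592/n) log Q = +1.71 − (0.0592/6)(8.609) = +1.625 V.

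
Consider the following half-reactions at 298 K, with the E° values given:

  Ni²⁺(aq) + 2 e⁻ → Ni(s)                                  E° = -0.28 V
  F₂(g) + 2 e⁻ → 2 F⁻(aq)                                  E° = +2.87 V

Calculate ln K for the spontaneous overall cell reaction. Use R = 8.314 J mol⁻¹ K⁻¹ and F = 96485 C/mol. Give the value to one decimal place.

245.3

Cathode: F₂/F⁻; anode: Ni²⁺/Ni. E°cell = (+2.87) − (-0.28) = +3.15 V, with n = 2.
ΔG° = −nFE° = −RT ln K, so ln K = nFE°/(RT) = (2)(96485)(+3.15) / ((8.314)(298)) = 245.343.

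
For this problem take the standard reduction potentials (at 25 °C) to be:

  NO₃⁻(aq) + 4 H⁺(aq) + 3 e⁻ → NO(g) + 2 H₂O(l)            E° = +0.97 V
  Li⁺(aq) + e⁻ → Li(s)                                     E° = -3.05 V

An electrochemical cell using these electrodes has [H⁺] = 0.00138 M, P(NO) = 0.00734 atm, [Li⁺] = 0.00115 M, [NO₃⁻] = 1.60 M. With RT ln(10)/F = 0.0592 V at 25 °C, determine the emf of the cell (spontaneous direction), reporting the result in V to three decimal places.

NO₃⁻/NO is the cathode (higher E°), Li⁺/Li the anode: E°cell = +0.97 − (-3.05) = +4.02 V, n = 3.
Overall: NO₃⁻(aq) + 4 H⁺(aq) + 3 Li(s) → NO(g) + 2 H₂O(l) + 3 Li⁺(aq)
Q = P(NO)·[Li⁺]^3 / ([NO₃⁻]·[H⁺]^4); log Q = 0.284.
E = E° − (0.0592/n) log Q = +4.02 − (0.0592/3)(0.284) = +4.014 V.

+4.014 V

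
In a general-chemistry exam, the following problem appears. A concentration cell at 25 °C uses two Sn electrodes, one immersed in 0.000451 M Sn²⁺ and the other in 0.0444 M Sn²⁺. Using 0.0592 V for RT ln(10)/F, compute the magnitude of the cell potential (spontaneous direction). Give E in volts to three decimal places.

For a concentration cell E°cell = 0. The 0.0444 M side is the cathode (reduction is favoured where [Sn²⁺] is higher).
With n = 2, E = −(0.0592/2) log([Sn²⁺]ₐₙ/[Sn²⁺]꜀ₐₜ) = −(0.0592/2) log(0.000451/0.0444) = −(0.0592/2)(-1.993) = +0.059 V.

+0.059 V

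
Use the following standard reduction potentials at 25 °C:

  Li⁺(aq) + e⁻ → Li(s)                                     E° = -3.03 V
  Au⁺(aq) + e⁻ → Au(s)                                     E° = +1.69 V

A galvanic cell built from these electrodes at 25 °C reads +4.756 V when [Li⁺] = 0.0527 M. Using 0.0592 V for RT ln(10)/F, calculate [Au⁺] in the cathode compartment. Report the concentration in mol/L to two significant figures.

Au⁺/Au is the cathode, Li⁺/Li the anode: E°cell = +4.72 V, n = 1.
Overall reaction: Au⁺(aq) + Li(s) → Au(s) + Li⁺(aq); Q = [Li⁺]^1/[Au⁺]^1.
From E = E° − (0.0592/n) log Q: log Q = (E° − E)·n/0.0592 = (+4.72 − (+4.756))·1/0.0592 = -0.6081.
So 1·log[Au⁺] = 1·log(0.0527) − log Q = -1.2782 − (-0.6081) = -0.6701; [Au⁺] = 10^(-0.6701) ≈ 0.21 M.

0.21 M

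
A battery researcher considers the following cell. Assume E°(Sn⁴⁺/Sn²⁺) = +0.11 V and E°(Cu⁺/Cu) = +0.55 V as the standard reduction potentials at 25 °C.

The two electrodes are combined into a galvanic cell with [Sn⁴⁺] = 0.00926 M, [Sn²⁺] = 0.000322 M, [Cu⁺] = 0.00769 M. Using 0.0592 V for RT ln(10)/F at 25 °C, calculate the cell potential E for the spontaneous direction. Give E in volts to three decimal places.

+0.272 V

Cu⁺/Cu is the cathode (higher E°), Sn⁴⁺/Sn²⁺ the anode: E°cell = +0.55 − (+0.11) = +0.44 V, n = 2.
Overall: 2 Cu⁺(aq) + Sn²⁺(aq) → 2 Cu(s) + Sn⁴⁺(aq)
Q = [Sn⁴⁺] / ([Cu⁺]^2·[Sn²⁺]); log Q = 5.687.
E = E° − (0.0592/n) log Q = +0.44 − (0.0592/2)(5.687) = +0.272 V.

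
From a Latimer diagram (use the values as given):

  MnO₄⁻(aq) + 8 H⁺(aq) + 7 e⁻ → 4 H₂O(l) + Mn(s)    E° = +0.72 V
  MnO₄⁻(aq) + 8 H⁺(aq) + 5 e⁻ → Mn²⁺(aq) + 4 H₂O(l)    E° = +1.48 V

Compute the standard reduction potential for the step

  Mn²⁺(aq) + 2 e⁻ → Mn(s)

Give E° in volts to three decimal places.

-1.180 V

Sequential free energies add, so n₃E°₃ = n₁E°₁ + n₂E°₂.
With n₃ = 7, and the known step contributing 5×(+1.48) V, the unknown satisfies 2·E° = 7×(+0.72) − 5×(+1.48) = -2.360.
E° = -2.360 / 2 = -1.180 V.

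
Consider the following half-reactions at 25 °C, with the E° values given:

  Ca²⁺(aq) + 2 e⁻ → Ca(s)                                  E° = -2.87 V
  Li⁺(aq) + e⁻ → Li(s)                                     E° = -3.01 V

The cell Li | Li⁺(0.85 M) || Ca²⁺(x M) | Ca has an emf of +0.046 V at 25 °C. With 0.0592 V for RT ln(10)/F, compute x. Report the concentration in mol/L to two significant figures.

0.00048 M

Ca²⁺/Ca is the cathode, Li⁺/Li the anode: E°cell = +0.14 V, n = 2.
Overall reaction: Ca²⁺(aq) + 2 Li(s) → Ca(s) + 2 Li⁺(aq); Q = [Li⁺]^2/[Ca²⁺]^1.
From E = E° − (0.0592/n) log Q: log Q = (E° − E)·n/0.0592 = (+0.14 − (+0.046))·2/0.0592 = 3.1757.
So 1·log[Ca²⁺] = 2·log(0.85) − log Q = -0.1412 − (3.1757) = -3.3169; [Ca²⁺] = 10^(-3.3169) ≈ 0.00048 M.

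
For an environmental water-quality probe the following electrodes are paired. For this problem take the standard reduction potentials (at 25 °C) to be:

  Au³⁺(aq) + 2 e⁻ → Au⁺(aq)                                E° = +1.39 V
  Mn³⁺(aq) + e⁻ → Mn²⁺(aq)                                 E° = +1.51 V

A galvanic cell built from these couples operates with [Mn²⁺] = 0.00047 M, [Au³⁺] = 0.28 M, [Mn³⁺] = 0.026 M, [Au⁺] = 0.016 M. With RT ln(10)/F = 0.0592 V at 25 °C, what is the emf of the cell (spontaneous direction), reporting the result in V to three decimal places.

Mn³⁺/Mn²⁺ is the cathode (higher E°), Au³⁺/Au⁺ the anode: E°cell = +1.51 − (+1.39) = +0.12 V, n = 2.
Overall: 2 Mn³⁺(aq) + Au⁺(aq) → 2 Mn²⁺(aq) + Au³⁺(aq)
Q = [Mn²⁺]^2·[Au³⁺] / ([Mn³⁺]^2·[Au⁺]); log Q = -2.243.
E = E° − (0.0592/n) log Q = +0.12 − (0.0592/2)(-2.243) = +0.186 V.

+0.186 V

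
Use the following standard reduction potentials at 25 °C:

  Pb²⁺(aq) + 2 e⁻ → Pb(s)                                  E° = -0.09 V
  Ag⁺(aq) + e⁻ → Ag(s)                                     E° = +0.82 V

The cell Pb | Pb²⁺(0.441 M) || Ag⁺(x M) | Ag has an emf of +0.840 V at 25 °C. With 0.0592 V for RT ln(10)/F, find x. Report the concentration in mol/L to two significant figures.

Ag⁺/Ag is the cathode, Pb²⁺/Pb the anode: E°cell = +0.91 V, n = 2.
Overall reaction: 2 Ag⁺(aq) + Pb(s) → 2 Ag(s) + Pb²⁺(aq); Q = [Pb²⁺]^1/[Ag⁺]^2.
From E = E° − (0.0592/n) log Q: log Q = (E° − E)·n/0.0592 = (+0.91 − (+0.840))·2/0.0592 = 2.3649.
So 2·log[Ag⁺] = 1·log(0.441) − log Q = -0.3556 − (2.3649) = -2.7205; log[Ag⁺] = -2.7205 / 2 = -1.3602; [Ag⁺] = 10^(-1.3602) ≈ 0.044 M.

0.044 M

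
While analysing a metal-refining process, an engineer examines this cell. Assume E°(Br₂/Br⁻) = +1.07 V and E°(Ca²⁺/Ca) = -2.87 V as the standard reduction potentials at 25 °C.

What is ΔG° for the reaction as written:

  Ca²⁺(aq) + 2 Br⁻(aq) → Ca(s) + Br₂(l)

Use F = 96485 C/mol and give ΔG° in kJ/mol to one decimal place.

+760.3 kJ/mol

As written, Ca²⁺/Ca is reduced (cathode) and Br₂/Br⁻ is oxidised (anode), so E°cell = (-2.87) − (+1.07) = -3.94 V.
Balancing electrons gives n = 2.
ΔG° = −nFE° = −(2)(96485)(-3.94) = 760,302 J = +760.3 kJ/mol.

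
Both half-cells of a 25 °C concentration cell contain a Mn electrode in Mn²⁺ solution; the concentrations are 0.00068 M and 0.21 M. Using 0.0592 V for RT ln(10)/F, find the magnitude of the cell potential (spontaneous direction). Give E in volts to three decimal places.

For a concentration cell E°cell = 0. The 0.21 M side is the cathode (reduction is favoured where [Mn²⁺] is higher).
With n = 2, E = −(0.0592/2) log([Mn²⁺]ₐₙ/[Mn²⁺]꜀ₐₜ) = −(0.0592/2) log(0.00068/0.21) = −(0.0592/2)(-2.490) = +0.074 V.

+0.074 V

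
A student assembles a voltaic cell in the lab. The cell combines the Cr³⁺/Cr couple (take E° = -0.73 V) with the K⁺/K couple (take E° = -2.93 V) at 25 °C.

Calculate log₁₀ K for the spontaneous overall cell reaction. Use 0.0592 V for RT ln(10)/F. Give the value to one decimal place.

111.5

Cathode: Cr³⁺/Cr; anode: K⁺/K. E°cell = +2.20 V, n = 3.
log K = nE°cell / 0.0592 = (3)(+2.20) / 0.0592 = 111.5.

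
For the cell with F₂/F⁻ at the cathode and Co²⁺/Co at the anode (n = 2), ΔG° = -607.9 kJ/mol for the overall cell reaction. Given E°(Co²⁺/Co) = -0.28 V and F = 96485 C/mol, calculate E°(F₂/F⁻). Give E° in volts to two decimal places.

E°cell = −ΔG°/(nF) = −(-607.9×10³)/((2)(96485)) = +3.150 V.
Since F₂/F⁻ is the cathode and Co²⁺/Co the anode, E°cell = E°(F₂/F⁻) − E°(Co²⁺/Co).
So E°(F₂/F⁻) = E°cell + E°(Co²⁺/Co) = +3.150 + (-0.28) = +2.87 V.

+2.87 V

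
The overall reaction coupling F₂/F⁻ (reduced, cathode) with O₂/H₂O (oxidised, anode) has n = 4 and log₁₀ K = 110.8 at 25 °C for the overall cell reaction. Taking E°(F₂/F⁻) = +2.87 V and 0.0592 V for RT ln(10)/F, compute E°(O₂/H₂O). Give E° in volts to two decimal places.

+1.23 V

E°cell = (0.0592/n)·log K = (0.0592/4)(110.8) = +1.640 V.
Since F₂/F⁻ is the cathode and O₂/H₂O the anode, E°cell = E°(F₂/F⁻) − E°(O₂/H₂O).
So E°(O₂/H₂O) = E°(F₂/F⁻) − E°cell = (+2.87) − (+1.640) = +1.23 V.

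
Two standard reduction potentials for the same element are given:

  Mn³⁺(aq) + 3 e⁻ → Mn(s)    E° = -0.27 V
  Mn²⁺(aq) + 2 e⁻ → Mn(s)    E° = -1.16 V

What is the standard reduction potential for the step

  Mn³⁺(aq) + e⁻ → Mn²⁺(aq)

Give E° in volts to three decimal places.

+1.510 V

Sequential free energies add, so n₃E°₃ = n₁E°₁ + n₂E°₂.
With n₃ = 3, and the known step contributing 2×(-1.16) V, the unknown satisfies 1·E° = 3×(-0.27) − 2×(-1.16) = +1.510.
E° = +1.510 / 1 = +1.510 V.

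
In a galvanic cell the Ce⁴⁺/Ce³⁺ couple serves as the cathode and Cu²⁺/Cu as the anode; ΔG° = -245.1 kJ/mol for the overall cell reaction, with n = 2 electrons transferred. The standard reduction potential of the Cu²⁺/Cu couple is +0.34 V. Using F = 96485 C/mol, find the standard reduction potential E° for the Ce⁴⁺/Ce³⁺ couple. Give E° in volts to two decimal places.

+1.61 V

E°cell = −ΔG°/(nF) = −(-245.1×10³)/((2)(96485)) = +1.270 V.
Since Ce⁴⁺/Ce³⁺ is the cathode and Cu²⁺/Cu the anode, E°cell = E°(Ce⁴⁺/Ce³⁺) − E°(Cu²⁺/Cu).
So E°(Ce⁴⁺/Ce³⁺) = E°cell + E°(Cu²⁺/Cu) = +1.270 + (+0.34) = +1.61 V.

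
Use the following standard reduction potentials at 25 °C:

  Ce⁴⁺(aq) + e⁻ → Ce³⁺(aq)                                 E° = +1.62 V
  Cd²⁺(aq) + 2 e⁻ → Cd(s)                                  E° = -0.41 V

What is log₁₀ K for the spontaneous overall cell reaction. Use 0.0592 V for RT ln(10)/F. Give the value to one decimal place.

68.6

Cathode: Ce⁴⁺/Ce³⁺; anode: Cd²⁺/Cd. E°cell = +2.03 V, n = 2.
log K = nE°cell / 0.0592 = (2)(+2.03) / 0.0592 = 68.6.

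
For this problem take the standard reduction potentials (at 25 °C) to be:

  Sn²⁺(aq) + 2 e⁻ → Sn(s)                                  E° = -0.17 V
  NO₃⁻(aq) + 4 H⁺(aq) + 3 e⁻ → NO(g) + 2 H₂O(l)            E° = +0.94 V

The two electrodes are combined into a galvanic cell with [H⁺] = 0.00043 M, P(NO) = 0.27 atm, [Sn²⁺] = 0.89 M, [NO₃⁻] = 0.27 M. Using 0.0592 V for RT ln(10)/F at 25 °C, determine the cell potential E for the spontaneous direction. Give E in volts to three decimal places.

+0.846 V

NO₃⁻/NO is the cathode (higher E°), Sn²⁺/Sn the anode: E°cell = +0.94 − (-0.17) = +1.11 V, n = 6.
Overall: 2 NO₃⁻(aq) + 8 H⁺(aq) + 3 Sn(s) → 2 NO(g) + 4 H₂O(l) + 3 Sn²⁺(aq)
Q = P(NO)^2·[Sn²⁺]^3 / ([NO₃⁻]^2·[H⁺]^8); log Q = 26.780.
E = E° − (0.0592/n) log Q = +1.11 − (0.0592/6)(26.780) = +0.846 V.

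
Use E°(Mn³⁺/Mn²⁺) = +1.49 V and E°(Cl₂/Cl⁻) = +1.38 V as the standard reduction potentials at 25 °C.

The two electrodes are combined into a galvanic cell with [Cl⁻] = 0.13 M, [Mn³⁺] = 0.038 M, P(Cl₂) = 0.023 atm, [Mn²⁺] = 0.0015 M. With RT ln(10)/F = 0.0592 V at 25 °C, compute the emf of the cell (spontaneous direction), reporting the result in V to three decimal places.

+0.189 V

Mn³⁺/Mn²⁺ is the cathode (higher E°), Cl₂/Cl⁻ the anode: E°cell = +1.49 − (+1.38) = +0.11 V, n = 2.
Overall: 2 Mn³⁺(aq) + 2 Cl⁻(aq) → 2 Mn²⁺(aq) + Cl₂(g)
Q = [Mn²⁺]^2·P(Cl₂) / ([Mn³⁺]^2·[Cl⁻]^2); log Q = -2.674.
E = E° − (0.0592/n) log Q = +0.11 − (0.0592/2)(-2.674) = +0.189 V.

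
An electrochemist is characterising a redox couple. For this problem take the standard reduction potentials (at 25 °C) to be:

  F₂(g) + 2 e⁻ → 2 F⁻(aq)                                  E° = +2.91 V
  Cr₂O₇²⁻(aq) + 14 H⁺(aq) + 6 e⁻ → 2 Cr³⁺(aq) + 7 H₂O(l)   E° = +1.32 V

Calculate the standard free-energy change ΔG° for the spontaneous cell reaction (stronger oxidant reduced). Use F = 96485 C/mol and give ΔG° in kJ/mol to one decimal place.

-920.5 kJ/mol

F₂/F⁻ (E° = +2.91 V) is the cathode; Cr₂O₇²⁻/Cr³⁺ (E° = +1.32 V) is the anode, so E°cell = +1.59 V.
Balancing electrons gives n = 6 (lcm of 2 and 6).
ΔG° = −nFE° = −(6)(96485)(+1.59) = -920,467 J = -920.5 kJ/mol.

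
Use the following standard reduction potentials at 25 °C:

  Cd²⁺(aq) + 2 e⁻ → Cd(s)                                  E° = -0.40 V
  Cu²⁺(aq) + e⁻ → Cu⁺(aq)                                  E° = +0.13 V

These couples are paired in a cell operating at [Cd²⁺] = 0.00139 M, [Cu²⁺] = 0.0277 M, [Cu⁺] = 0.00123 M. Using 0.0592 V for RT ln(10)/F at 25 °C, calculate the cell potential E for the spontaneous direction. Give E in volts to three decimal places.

+0.695 V

Cu²⁺/Cu⁺ is the cathode (higher E°), Cd²⁺/Cd the anode: E°cell = +0.13 − (-0.40) = +0.53 V, n = 2.
Overall: 2 Cu²⁺(aq) + Cd(s) → 2 Cu⁺(aq) + Cd²⁺(aq)
Q = [Cu⁺]^2·[Cd²⁺] / ([Cu²⁺]^2); log Q = -5.562.
E = E° − (0.0592/n) log Q = +0.53 − (0.0592/2)(-5.562) = +0.695 V.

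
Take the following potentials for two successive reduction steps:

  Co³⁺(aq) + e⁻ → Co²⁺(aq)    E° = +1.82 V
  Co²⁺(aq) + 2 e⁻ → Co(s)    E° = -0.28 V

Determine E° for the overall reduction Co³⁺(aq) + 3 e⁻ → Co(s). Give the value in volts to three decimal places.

+0.420 V

Adding the free-energy changes (−nFE°) of the two steps gives −n₃FE°₃ = −n₁FE°₁ − n₂FE°₂.
E°₃ = (1×+1.82 + 2×-0.28) / 3 = (+1.260) / 3 = +0.420 V.
Simply averaging or adding the two E° values would be wrong; the electron-weighted sum is required.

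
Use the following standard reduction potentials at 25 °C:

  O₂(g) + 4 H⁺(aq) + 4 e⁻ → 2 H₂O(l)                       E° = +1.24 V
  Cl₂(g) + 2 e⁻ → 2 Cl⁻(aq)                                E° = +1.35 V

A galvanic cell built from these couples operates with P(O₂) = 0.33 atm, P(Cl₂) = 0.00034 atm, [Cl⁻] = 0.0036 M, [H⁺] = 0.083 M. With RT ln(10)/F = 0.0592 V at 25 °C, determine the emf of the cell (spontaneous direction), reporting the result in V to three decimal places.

Cl₂/Cl⁻ is the cathode (higher E°), O₂/H₂O the anode: E°cell = +1.35 − (+1.24) = +0.11 V, n = 4.
Overall: 2 Cl₂(g) + 2 H₂O(l) → 4 Cl⁻(aq) + O₂(g) + 4 H⁺(aq)
Q = [Cl⁻]^4·P(O₂)·[H⁺]^4 / (P(Cl₂)^2); log Q = -7.643.
E = E° − (0.0592/n) log Q = +0.11 − (0.0592/4)(-7.643) = +0.223 V.

+0.223 V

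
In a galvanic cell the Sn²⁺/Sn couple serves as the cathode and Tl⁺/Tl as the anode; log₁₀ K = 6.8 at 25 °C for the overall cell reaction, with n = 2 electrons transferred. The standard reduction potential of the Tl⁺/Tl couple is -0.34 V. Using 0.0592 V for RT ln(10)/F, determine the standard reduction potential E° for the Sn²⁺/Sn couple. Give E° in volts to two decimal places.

E°cell = (0.0592/n)·log K = (0.0592/2)(6.8) = +0.201 V.
Since Sn²⁺/Sn is the cathode and Tl⁺/Tl the anode, E°cell = E°(Sn²⁺/Sn) − E°(Tl⁺/Tl).
So E°(Sn²⁺/Sn) = E°cell + E°(Tl⁺/Tl) = +0.201 + (-0.34) = -0.14 V.

-0.14 V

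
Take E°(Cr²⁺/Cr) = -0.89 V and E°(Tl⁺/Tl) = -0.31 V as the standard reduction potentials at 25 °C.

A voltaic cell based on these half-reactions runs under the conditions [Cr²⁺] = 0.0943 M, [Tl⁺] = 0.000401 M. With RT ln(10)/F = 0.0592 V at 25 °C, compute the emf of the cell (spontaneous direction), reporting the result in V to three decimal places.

Tl⁺/Tl is the cathode (higher E°), Cr²⁺/Cr the anode: E°cell = -0.31 − (-0.89) = +0.58 V, n = 2.
Overall: 2 Tl⁺(aq) + Cr(s) → 2 Tl(s) + Cr²⁺(aq)
Q = [Cr²⁺] / ([Tl⁺]^2); log Q = 5.768.
E = E° − (0.0592/n) log Q = +0.58 − (0.0592/2)(5.768) = +0.409 V.

+0.409 V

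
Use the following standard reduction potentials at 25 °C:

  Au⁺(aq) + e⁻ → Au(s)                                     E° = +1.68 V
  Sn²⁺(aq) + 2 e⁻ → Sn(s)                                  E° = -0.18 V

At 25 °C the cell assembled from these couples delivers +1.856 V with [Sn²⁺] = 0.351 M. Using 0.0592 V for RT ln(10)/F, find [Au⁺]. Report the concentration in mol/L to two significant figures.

Au⁺/Au is the cathode, Sn²⁺/Sn the anode: E°cell = +1.86 V, n = 2.
Overall reaction: 2 Au⁺(aq) + Sn(s) → 2 Au(s) + Sn²⁺(aq); Q = [Sn²⁺]^1/[Au⁺]^2.
From E = E° − (0.0592/n) log Q: log Q = (E° − E)·n/0.0592 = (+1.86 − (+1.856))·2/0.0592 = 0.1351.
So 2·log[Au⁺] = 1·log(0.351) − log Q = -0.4547 − (0.1351) = -0.5898; log[Au⁺] = -0.5898 / 2 = -0.2949; [Au⁺] = 10^(-0.2949) ≈ 0.51 M.

0.51 M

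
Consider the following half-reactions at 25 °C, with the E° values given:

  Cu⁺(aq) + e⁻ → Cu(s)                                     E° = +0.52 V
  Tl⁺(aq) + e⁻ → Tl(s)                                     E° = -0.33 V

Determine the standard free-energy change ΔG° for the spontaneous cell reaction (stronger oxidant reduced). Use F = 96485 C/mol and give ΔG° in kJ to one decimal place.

-82.0 kJ

Cu⁺/Cu (E° = +0.52 V) is the cathode; Tl⁺/Tl (E° = -0.33 V) is the anode, so E°cell = +0.85 V.
Balancing electrons gives n = 1 (lcm of 1 and 1).
ΔG° = −nFE° = −(1)(96485)(+0.85) = -82,012 J = -82.0 kJ.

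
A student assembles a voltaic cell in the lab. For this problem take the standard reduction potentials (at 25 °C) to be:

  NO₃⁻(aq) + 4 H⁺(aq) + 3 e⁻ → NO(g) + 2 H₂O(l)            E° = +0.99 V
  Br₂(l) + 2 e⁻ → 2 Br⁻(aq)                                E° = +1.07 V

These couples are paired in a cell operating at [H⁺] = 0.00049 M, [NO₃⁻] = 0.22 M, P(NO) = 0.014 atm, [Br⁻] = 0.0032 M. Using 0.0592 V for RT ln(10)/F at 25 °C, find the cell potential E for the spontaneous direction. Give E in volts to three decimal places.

Br₂/Br⁻ is the cathode (higher E°), NO₃⁻/NO the anode: E°cell = +1.07 − (+0.99) = +0.08 V, n = 6.
Overall: 3 Br₂(l) + 2 NO(g) + 4 H₂O(l) → 6 Br⁻(aq) + 2 NO₃⁻(aq) + 8 H⁺(aq)
Q = [Br⁻]^6·[NO₃⁻]^2·[H⁺]^8 / (P(NO)^2); log Q = -39.055.
E = E° − (0.0592/n) log Q = +0.08 − (0.0592/6)(-39.055) = +0.465 V.

+0.465 V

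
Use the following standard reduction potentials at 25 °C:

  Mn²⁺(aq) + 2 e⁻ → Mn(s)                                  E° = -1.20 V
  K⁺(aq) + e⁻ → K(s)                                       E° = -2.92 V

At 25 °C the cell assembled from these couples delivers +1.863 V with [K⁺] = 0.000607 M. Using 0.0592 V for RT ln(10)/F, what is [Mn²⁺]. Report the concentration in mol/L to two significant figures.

Mn²⁺/Mn is the cathode, K⁺/K the anode: E°cell = +1.72 V, n = 2.
Overall reaction: Mn²⁺(aq) + 2 K(s) → Mn(s) + 2 K⁺(aq); Q = [K⁺]^2/[Mn²⁺]^1.
From E = E° − (0.0592/n) log Q: log Q = (E° − E)·n/0.0592 = (+1.72 − (+1.863))·2/0.0592 = -4.8311.
So 1·log[Mn²⁺] = 2·log(0.000607) − log Q = -6.4336 − (-4.8311) = -1.6025; [Mn²⁺] = 10^(-1.6025) ≈ 0.025 M.

0.025 M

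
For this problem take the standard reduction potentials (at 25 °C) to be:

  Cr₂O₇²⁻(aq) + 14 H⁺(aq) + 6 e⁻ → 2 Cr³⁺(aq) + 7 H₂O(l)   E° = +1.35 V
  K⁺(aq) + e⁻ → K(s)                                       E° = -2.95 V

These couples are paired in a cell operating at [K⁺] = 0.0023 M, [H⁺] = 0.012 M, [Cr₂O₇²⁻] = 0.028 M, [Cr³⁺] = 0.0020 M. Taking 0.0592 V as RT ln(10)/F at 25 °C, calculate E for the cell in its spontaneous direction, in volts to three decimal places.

Cr₂O₇²⁻/Cr³⁺ is the cathode (higher E°), K⁺/K the anode: E°cell = +1.35 − (-2.95) = +4.30 V, n = 6.
Overall: Cr₂O₇²⁻(aq) + 14 H⁺(aq) + 6 K(s) → 2 Cr³⁺(aq) + 7 H₂O(l) + 6 K⁺(aq)
Q = [Cr³⁺]^2·[K⁺]^6 / ([Cr₂O₇²⁻]·[H⁺]^14); log Q = 7.217.
E = E° − (0.0592/n) log Q = +4.30 − (0.0592/6)(7.217) = +4.229 V.

+4.229 V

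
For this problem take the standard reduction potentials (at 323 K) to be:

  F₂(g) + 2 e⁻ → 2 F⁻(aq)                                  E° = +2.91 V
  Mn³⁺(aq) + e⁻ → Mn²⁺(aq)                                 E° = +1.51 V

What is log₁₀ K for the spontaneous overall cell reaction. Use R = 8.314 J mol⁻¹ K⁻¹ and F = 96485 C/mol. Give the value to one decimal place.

43.7

Cathode: F₂/F⁻; anode: Mn³⁺/Mn²⁺. E°cell = (+2.91) − (+1.51) = +1.40 V, with n = 2.
ΔG° = −nFE° = −RT ln K, so ln K = nFE°/(RT) = (2)(96485)(+1.40) / ((8.314)(323)) = 100.602.
log₁₀ K = 100.602 / ln 10 = 43.7.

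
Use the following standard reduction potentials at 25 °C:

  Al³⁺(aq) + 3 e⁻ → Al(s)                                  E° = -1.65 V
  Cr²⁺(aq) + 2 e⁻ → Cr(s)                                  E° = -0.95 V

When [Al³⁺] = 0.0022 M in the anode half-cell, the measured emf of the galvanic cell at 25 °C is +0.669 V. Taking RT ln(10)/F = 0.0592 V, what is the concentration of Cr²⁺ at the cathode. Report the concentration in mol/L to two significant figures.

Cr²⁺/Cr is the cathode, Al³⁺/Al the anode: E°cell = +0.70 V, n = 6.
Overall reaction: 3 Cr²⁺(aq) + 2 Al(s) → 3 Cr(s) + 2 Al³⁺(aq); Q = [Al³⁺]^2/[Cr²⁺]^3.
From E = E° − (0.0592/n) log Q: log Q = (E° − E)·n/0.0592 = (+0.70 − (+0.669))·6/0.0592 = 3.1419.
So 3·log[Cr²⁺] = 2·log(0.0022) − log Q = -5.3152 − (3.1419) = -8.4571; log[Cr²⁺] = -8.4571 / 3 = -2.8190; [Cr²⁺] = 10^(-2.8190) ≈ 0.0015 M.

0.0015 M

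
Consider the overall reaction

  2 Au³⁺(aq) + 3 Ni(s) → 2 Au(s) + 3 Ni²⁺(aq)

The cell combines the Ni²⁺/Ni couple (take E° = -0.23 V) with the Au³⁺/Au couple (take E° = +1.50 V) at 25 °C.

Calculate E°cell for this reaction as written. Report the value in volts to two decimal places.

+1.73 V

The Au³⁺/Au couple has the higher reduction potential, so it is the cathode; Ni²⁺/Ni is oxidised at the anode.
E°cell = E°(cathode) − E°(anode) = (+1.50) − (-0.23) = +1.73 V.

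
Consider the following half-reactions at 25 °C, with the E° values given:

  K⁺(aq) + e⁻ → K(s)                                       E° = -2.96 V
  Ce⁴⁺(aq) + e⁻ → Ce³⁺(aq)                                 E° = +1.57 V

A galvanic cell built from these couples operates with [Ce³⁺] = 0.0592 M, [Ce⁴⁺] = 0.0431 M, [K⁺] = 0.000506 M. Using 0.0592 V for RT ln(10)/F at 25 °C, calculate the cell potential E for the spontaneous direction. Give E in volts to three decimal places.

+4.717 V

Ce⁴⁺/Ce³⁺ is the cathode (higher E°), K⁺/K the anode: E°cell = +1.57 − (-2.96) = +4.53 V, n = 1.
Overall: Ce⁴⁺(aq) + K(s) → Ce³⁺(aq) + K⁺(aq)
Q = [Ce³⁺]·[K⁺] / ([Ce⁴⁺]); log Q = -3.158.
E = E° − (0.0592/n) log Q = +4.53 − (0.0592/1)(-3.158) = +4.717 V.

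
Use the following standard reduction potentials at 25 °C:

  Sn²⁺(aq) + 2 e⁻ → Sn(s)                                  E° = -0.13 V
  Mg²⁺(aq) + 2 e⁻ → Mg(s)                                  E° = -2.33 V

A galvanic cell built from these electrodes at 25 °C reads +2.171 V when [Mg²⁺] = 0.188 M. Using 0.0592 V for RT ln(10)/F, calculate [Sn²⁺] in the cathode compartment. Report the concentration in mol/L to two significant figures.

0.020 M

Sn²⁺/Sn is the cathode, Mg²⁺/Mg the anode: E°cell = +2.20 V, n = 2.
Overall reaction: Sn²⁺(aq) + Mg(s) → Sn(s) + Mg²⁺(aq); Q = [Mg²⁺]^1/[Sn²⁺]^1.
From E = E° − (0.0592/n) log Q: log Q = (E° − E)·n/0.0592 = (+2.20 − (+2.171))·2/0.0592 = 0.9797.
So 1·log[Sn²⁺] = 1·log(0.188) − log Q = -0.7258 − (0.9797) = -1.7055; [Sn²⁺] = 10^(-1.7055) ≈ 0.020 M.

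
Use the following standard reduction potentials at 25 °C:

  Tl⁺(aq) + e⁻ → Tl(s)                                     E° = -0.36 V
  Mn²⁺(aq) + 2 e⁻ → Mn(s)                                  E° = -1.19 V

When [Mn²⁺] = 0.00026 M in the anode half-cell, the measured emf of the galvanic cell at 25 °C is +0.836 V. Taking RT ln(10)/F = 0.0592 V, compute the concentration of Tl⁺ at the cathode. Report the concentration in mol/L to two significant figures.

Tl⁺/Tl is the cathode, Mn²⁺/Mn the anode: E°cell = +0.83 V, n = 2.
Overall reaction: 2 Tl⁺(aq) + Mn(s) → 2 Tl(s) + Mn²⁺(aq); Q = [Mn²⁺]^1/[Tl⁺]^2.
From E = E° − (0.0592/n) log Q: log Q = (E° − E)·n/0.0592 = (+0.83 − (+0.836))·2/0.0592 = -0.2027.
So 2·log[Tl⁺] = 1·log(0.00026) − log Q = -3.5850 − (-0.2027) = -3.3823; log[Tl⁺] = -3.3823 / 2 = -1.6911; [Tl⁺] = 10^(-1.6911) ≈ 0.020 M.

0.020 M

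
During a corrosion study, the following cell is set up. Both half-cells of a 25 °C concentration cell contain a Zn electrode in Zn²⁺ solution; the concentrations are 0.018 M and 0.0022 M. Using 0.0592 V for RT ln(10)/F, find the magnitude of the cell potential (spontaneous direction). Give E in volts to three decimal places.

+0.027 V

For a concentration cell E°cell = 0. The 0.018 M side is the cathode (reduction is favoured where [Zn²⁺] is higher).
With n = 2, E = −(0.0592/2) log([Zn²⁺]ₐₙ/[Zn²⁺]꜀ₐₜ) = −(0.0592/2) log(0.0022/0.018) = −(0.0592/2)(-0.913) = +0.027 V.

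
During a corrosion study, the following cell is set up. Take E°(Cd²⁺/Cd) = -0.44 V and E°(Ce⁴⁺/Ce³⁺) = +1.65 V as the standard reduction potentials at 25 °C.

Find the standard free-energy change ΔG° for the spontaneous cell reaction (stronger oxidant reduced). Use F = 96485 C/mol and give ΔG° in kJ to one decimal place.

-403.3 kJ

Ce⁴⁺/Ce³⁺ (E° = +1.65 V) is the cathode; Cd²⁺/Cd (E° = -0.44 V) is the anode, so E°cell = +2.09 V.
Balancing electrons gives n = 2 (lcm of 1 and 2).
ΔG° = −nFE° = −(2)(96485)(+2.09) = -403,307 J = -403.3 kJ.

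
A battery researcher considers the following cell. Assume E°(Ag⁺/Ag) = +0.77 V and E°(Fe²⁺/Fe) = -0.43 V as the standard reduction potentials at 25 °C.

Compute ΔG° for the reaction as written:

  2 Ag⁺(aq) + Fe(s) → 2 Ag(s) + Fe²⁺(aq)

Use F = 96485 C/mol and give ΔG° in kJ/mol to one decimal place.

As written, Ag⁺/Ag is reduced (cathode) and Fe²⁺/Fe is oxidised (anode), so E°cell = (+0.77) − (-0.43) = +1.20 V.
Balancing electrons gives n = 2.
ΔG° = −nFE° = −(2)(96485)(+1.20) = -231,564 J = -231.6 kJ/mol.

-231.6 kJ/mol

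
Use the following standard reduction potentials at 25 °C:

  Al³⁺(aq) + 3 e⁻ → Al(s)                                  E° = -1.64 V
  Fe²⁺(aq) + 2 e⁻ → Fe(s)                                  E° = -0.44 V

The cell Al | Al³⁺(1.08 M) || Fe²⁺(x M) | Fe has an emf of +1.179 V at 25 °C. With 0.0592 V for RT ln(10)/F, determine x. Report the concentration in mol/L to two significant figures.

0.21 M

Fe²⁺/Fe is the cathode, Al³⁺/Al the anode: E°cell = +1.20 V, n = 6.
Overall reaction: 3 Fe²⁺(aq) + 2 Al(s) → 3 Fe(s) + 2 Al³⁺(aq); Q = [Al³⁺]^2/[Fe²⁺]^3.
From E = E° − (0.0592/n) log Q: log Q = (E° − E)·n/0.0592 = (+1.20 − (+1.179))·6/0.0592 = 2.1284.
So 3·log[Fe²⁺] = 2·log(1.08) − log Q = 0.0668 − (2.1284) = -2.0616; log[Fe²⁺] = -2.0616 / 3 = -0.6872; [Fe²⁺] = 10^(-0.6872) ≈ 0.21 M.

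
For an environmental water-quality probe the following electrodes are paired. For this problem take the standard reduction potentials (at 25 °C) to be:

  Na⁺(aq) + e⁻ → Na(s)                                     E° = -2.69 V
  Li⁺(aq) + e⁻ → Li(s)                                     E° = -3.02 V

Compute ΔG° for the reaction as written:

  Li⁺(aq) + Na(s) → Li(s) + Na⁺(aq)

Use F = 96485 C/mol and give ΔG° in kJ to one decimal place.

+31.8 kJ

As written, Li⁺/Li is reduced (cathode) and Na⁺/Na is oxidised (anode), so E°cell = (-3.02) − (-2.69) = -0.33 V.
Balancing electrons gives n = 1.
ΔG° = −nFE° = −(1)(96485)(-0.33) = 31,840 J = +31.8 kJ.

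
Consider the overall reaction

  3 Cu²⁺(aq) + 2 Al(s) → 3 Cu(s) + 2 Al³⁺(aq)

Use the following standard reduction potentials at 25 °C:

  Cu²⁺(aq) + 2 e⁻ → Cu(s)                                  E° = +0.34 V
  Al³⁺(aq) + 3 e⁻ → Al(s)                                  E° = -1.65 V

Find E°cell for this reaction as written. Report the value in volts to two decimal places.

The Cu²⁺/Cu couple has the higher reduction potential, so it is the cathode; Al³⁺/Al is oxidised at the anode.
E°cell = E°(cathode) − E°(anode) = (+0.34) − (-1.65) = +1.99 V.
Since E°cell > 0, the reaction is spontaneous under standard conditions.

+1.99 V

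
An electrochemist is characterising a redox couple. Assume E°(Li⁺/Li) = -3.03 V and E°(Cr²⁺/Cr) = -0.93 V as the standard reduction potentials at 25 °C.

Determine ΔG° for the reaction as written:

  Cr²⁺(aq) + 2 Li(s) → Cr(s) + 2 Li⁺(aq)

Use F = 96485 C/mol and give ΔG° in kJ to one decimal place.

-405.2 kJ

As written, Cr²⁺/Cr is reduced (cathode) and Li⁺/Li is oxidised (anode), so E°cell = (-0.93) − (-3.03) = +2.10 V.
Balancing electrons gives n = 2.
ΔG° = −nFE° = −(2)(96485)(+2.10) = -405,237 J = -405.2 kJ.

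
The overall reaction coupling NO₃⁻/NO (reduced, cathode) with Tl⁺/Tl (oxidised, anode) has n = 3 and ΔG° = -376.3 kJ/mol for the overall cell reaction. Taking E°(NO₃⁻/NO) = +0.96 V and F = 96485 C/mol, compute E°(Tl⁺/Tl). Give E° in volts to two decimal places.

-0.34 V

E°cell = −ΔG°/(nF) = −(-376.3×10³)/((3)(96485)) = +1.300 V.
Since NO₃⁻/NO is the cathode and Tl⁺/Tl the anode, E°cell = E°(NO₃⁻/NO) − E°(Tl⁺/Tl).
So E°(Tl⁺/Tl) = E°(NO₃⁻/NO) − E°cell = (+0.96) − (+1.300) = -0.34 V.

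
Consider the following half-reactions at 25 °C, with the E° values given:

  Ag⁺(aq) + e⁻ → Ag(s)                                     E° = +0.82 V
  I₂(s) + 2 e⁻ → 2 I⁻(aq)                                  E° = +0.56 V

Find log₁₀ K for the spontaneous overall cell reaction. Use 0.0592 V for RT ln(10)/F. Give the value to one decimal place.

Cathode: Ag⁺/Ag; anode: I₂/I⁻. E°cell = +0.26 V, n = 2.
log K = nE°cell / 0.0592 = (2)(+0.26) / 0.0592 = 8.8.

8.8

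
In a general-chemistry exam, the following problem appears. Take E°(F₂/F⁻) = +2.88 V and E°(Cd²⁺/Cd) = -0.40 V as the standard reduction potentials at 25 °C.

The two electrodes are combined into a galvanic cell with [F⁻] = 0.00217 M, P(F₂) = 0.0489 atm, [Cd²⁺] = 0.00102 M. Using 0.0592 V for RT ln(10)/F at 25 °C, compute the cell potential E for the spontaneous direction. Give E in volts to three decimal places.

F₂/F⁻ is the cathode (higher E°), Cd²⁺/Cd the anode: E°cell = +2.88 − (-0.40) = +3.28 V, n = 2.
Overall: F₂(g) + Cd(s) → 2 F⁻(aq) + Cd²⁺(aq)
Q = [F⁻]^2·[Cd²⁺] / (P(F₂)); log Q = -7.008.
E = E° − (0.0592/n) log Q = +3.28 − (0.0592/2)(-7.008) = +3.487 V.

+3.487 V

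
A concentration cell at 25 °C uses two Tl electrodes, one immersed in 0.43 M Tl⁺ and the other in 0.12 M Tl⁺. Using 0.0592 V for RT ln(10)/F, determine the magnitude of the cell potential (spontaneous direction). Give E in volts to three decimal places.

For a concentration cell E°cell = 0. The 0.43 M side is the cathode (reduction is favoured where [Tl⁺] is higher).
With n = 1, E = −(0.0592/1) log([Tl⁺]ₐₙ/[Tl⁺]꜀ₐₜ) = −(0.0592/1) log(0.12/0.43) = −(0.0592/1)(-0.554) = +0.033 V.

+0.033 V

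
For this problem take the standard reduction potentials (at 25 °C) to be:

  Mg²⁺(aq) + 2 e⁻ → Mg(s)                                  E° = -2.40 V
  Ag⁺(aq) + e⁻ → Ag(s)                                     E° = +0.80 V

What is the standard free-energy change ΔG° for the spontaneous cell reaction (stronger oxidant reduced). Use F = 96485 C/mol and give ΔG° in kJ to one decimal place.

-617.5 kJ

Ag⁺/Ag (E° = +0.80 V) is the cathode; Mg²⁺/Mg (E° = -2.40 V) is the anode, so E°cell = +3.20 V.
Balancing electrons gives n = 2 (lcm of 1 and 2).
ΔG° = −nFE° = −(2)(96485)(+3.20) = -617,504 J = -617.5 kJ.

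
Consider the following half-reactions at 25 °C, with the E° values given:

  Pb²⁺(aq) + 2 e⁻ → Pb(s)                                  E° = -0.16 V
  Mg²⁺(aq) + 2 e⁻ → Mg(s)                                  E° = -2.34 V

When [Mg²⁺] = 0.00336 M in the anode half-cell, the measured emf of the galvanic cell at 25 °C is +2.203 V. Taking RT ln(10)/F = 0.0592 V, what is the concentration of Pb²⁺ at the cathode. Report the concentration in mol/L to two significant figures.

0.020 M

Pb²⁺/Pb is the cathode, Mg²⁺/Mg the anode: E°cell = +2.18 V, n = 2.
Overall reaction: Pb²⁺(aq) + Mg(s) → Pb(s) + Mg²⁺(aq); Q = [Mg²⁺]^1/[Pb²⁺]^1.
From E = E° − (0.0592/n) log Q: log Q = (E° − E)·n/0.0592 = (+2.18 − (+2.203))·2/0.0592 = -0.7770.
So 1·log[Pb²⁺] = 1·log(0.00336) − log Q = -2.4737 − (-0.7770) = -1.6967; [Pb²⁺] = 10^(-1.6967) ≈ 0.020 M.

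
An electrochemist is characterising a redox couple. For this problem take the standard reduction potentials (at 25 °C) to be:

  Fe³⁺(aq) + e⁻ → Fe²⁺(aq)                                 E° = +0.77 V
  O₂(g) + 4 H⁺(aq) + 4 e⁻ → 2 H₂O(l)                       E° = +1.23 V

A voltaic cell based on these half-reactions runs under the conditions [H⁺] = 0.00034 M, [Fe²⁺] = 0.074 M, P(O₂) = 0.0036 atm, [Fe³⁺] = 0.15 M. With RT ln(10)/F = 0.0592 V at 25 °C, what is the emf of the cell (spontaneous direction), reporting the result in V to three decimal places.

+0.200 V

O₂/H₂O is the cathode (higher E°), Fe³⁺/Fe²⁺ the anode: E°cell = +1.23 − (+0.77) = +0.46 V, n = 4.
Overall: O₂(g) + 4 H⁺(aq) + 4 Fe²⁺(aq) → 2 H₂O(l) + 4 Fe³⁺(aq)
Q = [Fe³⁺]^4 / (P(O₂)·[H⁺]^4·[Fe²⁺]^4); log Q = 17.545.
E = E° − (0.0592/n) log Q = +0.46 − (0.0592/4)(17.545) = +0.200 V.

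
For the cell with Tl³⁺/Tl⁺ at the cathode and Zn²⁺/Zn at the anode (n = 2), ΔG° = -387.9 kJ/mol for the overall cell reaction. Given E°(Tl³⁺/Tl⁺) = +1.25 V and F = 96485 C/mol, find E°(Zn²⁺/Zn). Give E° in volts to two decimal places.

E°cell = −ΔG°/(nF) = −(-387.9×10³)/((2)(96485)) = +2.010 V.
Since Tl³⁺/Tl⁺ is the cathode and Zn²⁺/Zn the anode, E°cell = E°(Tl³⁺/Tl⁺) − E°(Zn²⁺/Zn).
So E°(Zn²⁺/Zn) = E°(Tl³⁺/Tl⁺) − E°cell = (+1.25) − (+2.010) = -0.76 V.

-0.76 V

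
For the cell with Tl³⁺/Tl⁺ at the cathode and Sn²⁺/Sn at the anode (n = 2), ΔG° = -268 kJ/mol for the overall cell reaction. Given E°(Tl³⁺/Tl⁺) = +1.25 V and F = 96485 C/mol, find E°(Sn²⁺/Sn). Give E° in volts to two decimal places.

E°cell = −ΔG°/(nF) = −(-268×10³)/((2)(96485)) = +1.389 V.
Since Tl³⁺/Tl⁺ is the cathode and Sn²⁺/Sn the anode, E°cell = E°(Tl³⁺/Tl⁺) − E°(Sn²⁺/Sn).
So E°(Sn²⁺/Sn) = E°(Tl³⁺/Tl⁺) − E°cell = (+1.25) − (+1.389) = -0.14 V.

-0.14 V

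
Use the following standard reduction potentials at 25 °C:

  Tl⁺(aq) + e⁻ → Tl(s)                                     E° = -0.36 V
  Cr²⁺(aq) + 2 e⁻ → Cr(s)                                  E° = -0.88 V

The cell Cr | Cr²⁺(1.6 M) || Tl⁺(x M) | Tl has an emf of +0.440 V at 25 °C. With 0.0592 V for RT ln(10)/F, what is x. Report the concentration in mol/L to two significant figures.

Tl⁺/Tl is the cathode, Cr²⁺/Cr the anode: E°cell = +0.52 V, n = 2.
Overall reaction: 2 Tl⁺(aq) + Cr(s) → 2 Tl(s) + Cr²⁺(aq); Q = [Cr²⁺]^1/[Tl⁺]^2.
From E = E° − (0.0592/n) log Q: log Q = (E° − E)·n/0.0592 = (+0.52 − (+0.440))·2/0.0592 = 2.7027.
So 2·log[Tl⁺] = 1·log(1.6) − log Q = 0.2041 − (2.7027) = -2.4986; log[Tl⁺] = -2.4986 / 2 = -1.2493; [Tl⁺] = 10^(-1.2493) ≈ 0.056 M.

0.056 M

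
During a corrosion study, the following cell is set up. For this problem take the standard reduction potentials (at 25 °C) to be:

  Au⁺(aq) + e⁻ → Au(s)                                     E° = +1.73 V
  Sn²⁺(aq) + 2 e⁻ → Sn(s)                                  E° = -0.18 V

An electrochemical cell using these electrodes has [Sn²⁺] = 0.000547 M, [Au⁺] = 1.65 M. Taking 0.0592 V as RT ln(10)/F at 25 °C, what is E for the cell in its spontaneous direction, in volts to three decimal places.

+2.019 V

Au⁺/Au is the cathode (higher E°), Sn²⁺/Sn the anode: E°cell = +1.73 − (-0.18) = +1.91 V, n = 2.
Overall: 2 Au⁺(aq) + Sn(s) → 2 Au(s) + Sn²⁺(aq)
Q = [Sn²⁺] / ([Au⁺]^2); log Q = -3.697.
E = E° − (0.0592/n) log Q = +1.91 − (0.0592/2)(-3.697) = +2.019 V.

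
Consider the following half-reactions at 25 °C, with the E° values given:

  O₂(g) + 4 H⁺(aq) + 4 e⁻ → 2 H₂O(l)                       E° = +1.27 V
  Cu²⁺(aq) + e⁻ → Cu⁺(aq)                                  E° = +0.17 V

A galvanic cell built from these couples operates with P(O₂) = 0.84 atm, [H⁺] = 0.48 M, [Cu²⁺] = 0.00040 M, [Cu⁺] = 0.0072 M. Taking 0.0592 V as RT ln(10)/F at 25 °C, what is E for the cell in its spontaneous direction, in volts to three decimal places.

+1.154 V

O₂/H₂O is the cathode (higher E°), Cu²⁺/Cu⁺ the anode: E°cell = +1.27 − (+0.17) = +1.10 V, n = 4.
Overall: O₂(g) + 4 H⁺(aq) + 4 Cu⁺(aq) → 2 H₂O(l) + 4 Cu²⁺(aq)
Q = [Cu²⁺]^4 / (P(O₂)·[H⁺]^4·[Cu⁺]^4); log Q = -3.670.
E = E° − (0.0592/n) log Q = +1.10 − (0.0592/4)(-3.670) = +1.154 V.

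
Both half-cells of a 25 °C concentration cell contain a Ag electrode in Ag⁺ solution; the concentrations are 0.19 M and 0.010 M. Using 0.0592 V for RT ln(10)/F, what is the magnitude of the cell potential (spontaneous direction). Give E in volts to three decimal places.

+0.076 V

For a concentration cell E°cell = 0. The 0.19 M side is the cathode (reduction is favoured where [Ag⁺] is higher).
With n = 1, E = −(0.0592/1) log([Ag⁺]ₐₙ/[Ag⁺]꜀ₐₜ) = −(0.0592/1) log(0.01/0.19) = −(0.0592/1)(-1.279) = +0.076 V.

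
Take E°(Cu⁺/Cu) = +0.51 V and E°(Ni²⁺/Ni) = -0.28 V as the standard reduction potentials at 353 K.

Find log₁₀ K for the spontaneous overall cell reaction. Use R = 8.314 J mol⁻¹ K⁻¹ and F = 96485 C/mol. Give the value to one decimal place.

22.6

Cathode: Cu⁺/Cu; anode: Ni²⁺/Ni. E°cell = (+0.51) − (-0.28) = +0.79 V, with n = 2.
ΔG° = −nFE° = −RT ln K, so ln K = nFE°/(RT) = (2)(96485)(+0.79) / ((8.314)(353)) = 51.944.
log₁₀ K = 51.944 / ln 10 = 22.6.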